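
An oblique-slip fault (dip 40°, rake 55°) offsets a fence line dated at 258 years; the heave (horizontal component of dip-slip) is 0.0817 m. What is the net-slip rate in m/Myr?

dip-slip = heave / cos(dip) = 0.0817 / cos(40°) = 0.1067 m
net slip = dip-slip / sin(rake) = 0.1067 / sin(55°) = 0.1302 m
rate = 0.1302 m / 258 years = 0.000505 m/yr = 505 m/Myr

505 m/Myr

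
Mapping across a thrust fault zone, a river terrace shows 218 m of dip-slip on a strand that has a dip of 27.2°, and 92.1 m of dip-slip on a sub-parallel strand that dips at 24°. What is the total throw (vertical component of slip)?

throw_A = 218 × sin(27.2°) = 99.65 m
throw_B = 92.1 × sin(24°) = 37.46 m
total = 99.65 + 37.46 = 137 m

137 m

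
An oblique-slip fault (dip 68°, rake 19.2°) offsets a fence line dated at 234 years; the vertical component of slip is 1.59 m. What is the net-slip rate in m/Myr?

22300 m/Myr

dip-slip = throw / sin(dip) = 1.59 / sin(68°) = 1.715 m
net slip = dip-slip / sin(rake) = 1.715 / sin(19.2°) = 5.214 m
rate = 5.214 m / 234 years = 0.0223 m/yr = 22300 m/Myr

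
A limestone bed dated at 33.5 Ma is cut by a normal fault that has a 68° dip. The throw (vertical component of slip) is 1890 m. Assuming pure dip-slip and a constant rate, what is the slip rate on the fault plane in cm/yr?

0.00608 cm/yr

dip-slip = throw / sin(dip) = 1890 m / sin(68°) = 2038 m
rate = 2038 m / 33.5 Ma = 0.0000608 m/yr = 0.00608 cm/yr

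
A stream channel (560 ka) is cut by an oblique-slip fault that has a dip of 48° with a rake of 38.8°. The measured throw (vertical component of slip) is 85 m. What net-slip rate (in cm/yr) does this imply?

dip-slip = throw / sin(dip) = 85 / sin(48°) = 114.4 m
net slip = dip-slip / sin(rake) = 114.4 / sin(38.8°) = 182.5 m
rate = 182.5 m / 560 ka = 0.000326 m/yr = 0.0326 cm/yr

0.0326 cm/yr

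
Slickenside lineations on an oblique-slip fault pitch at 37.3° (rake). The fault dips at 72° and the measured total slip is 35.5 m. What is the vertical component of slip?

20.5 m

dip-slip = net slip × sin(rake) = 35.5 m × sin(37.3°) = 21.51 m
throw = dip-slip × sin(dip) = 21.51 × sin(72°) = 20.5 m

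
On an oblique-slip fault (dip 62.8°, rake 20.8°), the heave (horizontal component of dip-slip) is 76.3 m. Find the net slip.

dip-slip = heave / cos(dip) = 76.3 / cos(62.8°) = 166.9 m
net slip = dip-slip / sin(rake) = 166.9 / sin(20.8°) = 470 m

470 m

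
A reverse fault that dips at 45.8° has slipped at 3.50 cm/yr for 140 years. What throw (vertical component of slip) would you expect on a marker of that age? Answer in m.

dip-slip = rate × time = 3.50 cm/yr × 140 years = 4.900 m
throw = dip-slip × sin(dip) = 4.900 × sin(45.8°) = 3.51 m

3.51 m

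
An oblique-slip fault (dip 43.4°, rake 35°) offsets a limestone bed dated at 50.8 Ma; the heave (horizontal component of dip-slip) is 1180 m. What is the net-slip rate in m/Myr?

dip-slip = heave / cos(dip) = 1180 / cos(43.4°) = 1624 m
net slip = dip-slip / sin(rake) = 1624 / sin(35°) = 2831 m
rate = 2831 m / 50.8 Ma = 0.0000557 m/yr = 55.7 m/Myr

55.7 m/Myr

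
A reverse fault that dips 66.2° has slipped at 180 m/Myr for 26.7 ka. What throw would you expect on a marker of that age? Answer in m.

dip-slip = rate × time = 180 m/Myr × 26.7 ka = 4.806 m
throw = dip-slip × sin(dip) = 4.806 × sin(66.2°) = 4.40 m

4.40 m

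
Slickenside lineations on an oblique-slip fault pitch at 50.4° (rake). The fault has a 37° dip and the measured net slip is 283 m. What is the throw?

dip-slip = net slip × sin(rake) = 283 m × sin(50.4°) = 218.1 m
throw = dip-slip × sin(dip) = 218.1 × sin(37°) = 131 m

131 m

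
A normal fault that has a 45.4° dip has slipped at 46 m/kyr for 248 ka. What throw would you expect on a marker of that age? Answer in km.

dip-slip = rate × time = 46 m/kyr × 248 ka = 11410 m
throw = dip-slip × sin(dip) = 11410 × sin(45.4°) = 8120 m = 8.12 km

8.12 km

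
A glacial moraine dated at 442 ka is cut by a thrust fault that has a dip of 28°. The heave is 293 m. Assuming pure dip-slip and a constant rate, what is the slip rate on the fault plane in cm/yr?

0.0751 cm/yr

dip-slip = heave / cos(dip) = 293 m / cos(28°) = 331.8 m
rate = 331.8 m / 442 ka = 0.000751 m/yr = 0.0751 cm/yr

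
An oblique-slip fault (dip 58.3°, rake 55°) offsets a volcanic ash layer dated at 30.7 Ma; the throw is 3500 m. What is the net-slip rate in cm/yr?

dip-slip = throw / sin(dip) = 3500 / sin(58.3°) = 4114 m
net slip = dip-slip / sin(rake) = 4114 / sin(55°) = 5022 m
rate = 5022 m / 30.7 Ma = 0.000164 m/yr = 0.0164 cm/yr

0.0164 cm/yr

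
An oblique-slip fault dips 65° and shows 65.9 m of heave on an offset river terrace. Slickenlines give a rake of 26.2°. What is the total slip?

dip-slip = heave / cos(dip) = 65.9 / cos(65°) = 155.9 m
net slip = dip-slip / sin(rake) = 155.9 / sin(26.2°) = 353 m

353 m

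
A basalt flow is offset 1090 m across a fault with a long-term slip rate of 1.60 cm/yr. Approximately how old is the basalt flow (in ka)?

68.1 ka

age = offset / rate = 1090 m / (1.60 cm/yr) = 68100 yr = 68.1 ka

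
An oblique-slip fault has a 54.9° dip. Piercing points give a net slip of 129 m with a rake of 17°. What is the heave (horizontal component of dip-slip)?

dip-slip = net slip × sin(rake) = 129 m × sin(17°) = 37.72 m
heave = dip-slip × cos(dip) = 37.72 × cos(54.9°) = 21.7 m

21.7 m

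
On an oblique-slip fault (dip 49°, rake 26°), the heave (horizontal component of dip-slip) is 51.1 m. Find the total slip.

178 m

dip-slip = heave / cos(dip) = 51.1 / cos(49°) = 77.89 m
net slip = dip-slip / sin(rake) = 77.89 / sin(26°) = 178 m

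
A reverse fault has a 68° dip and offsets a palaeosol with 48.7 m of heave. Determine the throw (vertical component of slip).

throw = heave × tan(dip) = 48.7 × tan(68°) = 121 m

121 m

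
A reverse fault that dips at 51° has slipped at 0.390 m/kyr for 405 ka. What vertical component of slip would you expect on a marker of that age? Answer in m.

123 m

dip-slip = rate × time = 0.390 m/kyr × 405 ka = 157.9 m
throw = dip-slip × sin(dip) = 157.9 × sin(51°) = 123 m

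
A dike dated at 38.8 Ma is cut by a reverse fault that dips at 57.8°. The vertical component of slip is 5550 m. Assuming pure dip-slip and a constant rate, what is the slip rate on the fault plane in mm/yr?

dip-slip = throw / sin(dip) = 5550 m / sin(57.8°) = 6559 m
rate = 6559 m / 38.8 Ma = 0.000169 m/yr = 0.169 mm/yr

0.169 mm/yr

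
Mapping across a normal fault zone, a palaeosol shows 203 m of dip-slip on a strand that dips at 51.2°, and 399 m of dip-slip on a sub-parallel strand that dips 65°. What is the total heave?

296 m

heave_A = 203 × cos(51.2°) = 127.2 m
heave_B = 399 × cos(65°) = 168.6 m
total = 127.2 + 168.6 = 296 m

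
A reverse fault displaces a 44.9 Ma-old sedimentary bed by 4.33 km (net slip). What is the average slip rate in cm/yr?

0.00964 cm/yr

rate = 4.33 km / 44.9 Ma = 0.0000964 m/yr = 0.00964 cm/yr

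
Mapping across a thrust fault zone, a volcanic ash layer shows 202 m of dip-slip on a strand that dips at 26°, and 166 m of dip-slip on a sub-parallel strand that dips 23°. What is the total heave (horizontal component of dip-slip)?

334 m

heave_A = 202 × cos(26°) = 181.6 m
heave_B = 166 × cos(23°) = 152.8 m
total = 181.6 + 152.8 = 334 m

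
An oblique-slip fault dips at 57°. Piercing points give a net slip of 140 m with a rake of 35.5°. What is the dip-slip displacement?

dip-slip = net slip × sin(rake) = 140 m × sin(35.5°) = 81.3 m

81.3 m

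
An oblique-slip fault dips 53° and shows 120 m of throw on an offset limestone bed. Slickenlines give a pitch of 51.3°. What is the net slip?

dip-slip = throw / sin(dip) = 120 / sin(53°) = 150.3 m
net slip = dip-slip / sin(rake) = 150.3 / sin(51.3°) = 193 m

193 m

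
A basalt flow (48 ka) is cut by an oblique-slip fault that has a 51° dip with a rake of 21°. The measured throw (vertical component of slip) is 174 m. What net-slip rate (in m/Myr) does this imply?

dip-slip = throw / sin(dip) = 174 / sin(51°) = 223.9 m
net slip = dip-slip / sin(rake) = 223.9 / sin(21°) = 624.8 m
rate = 624.8 m / 48 ka = 0.0130 m/yr = 13000 m/Myr

13000 m/Myr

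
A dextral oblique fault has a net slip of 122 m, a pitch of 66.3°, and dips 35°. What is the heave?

91.5 m

dip-slip = net slip × sin(rake) = 122 m × sin(66.3°) = 111.7 m
heave = dip-slip × cos(dip) = 111.7 × cos(35°) = 91.5 m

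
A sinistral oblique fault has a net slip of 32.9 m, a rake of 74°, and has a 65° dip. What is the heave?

dip-slip = net slip × sin(rake) = 32.9 m × sin(74°) = 31.63 m
heave = dip-slip × cos(dip) = 31.63 × cos(65°) = 13.4 m

13.4 m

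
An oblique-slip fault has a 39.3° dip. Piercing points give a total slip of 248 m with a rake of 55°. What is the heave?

157 m

dip-slip = net slip × sin(rake) = 248 m × sin(55°) = 203.1 m
heave = dip-slip × cos(dip) = 203.1 × cos(39.3°) = 157 m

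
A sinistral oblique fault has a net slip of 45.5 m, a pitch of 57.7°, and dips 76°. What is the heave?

dip-slip = net slip × sin(rake) = 45.5 m × sin(57.7°) = 38.46 m
heave = dip-slip × cos(dip) = 38.46 × cos(76°) = 9.30 m

9.30 m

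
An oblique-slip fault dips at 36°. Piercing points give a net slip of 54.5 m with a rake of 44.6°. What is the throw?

dip-slip = net slip × sin(rake) = 54.5 m × sin(44.6°) = 38.27 m
throw = dip-slip × sin(dip) = 38.27 × sin(36°) = 22.5 m

22.5 m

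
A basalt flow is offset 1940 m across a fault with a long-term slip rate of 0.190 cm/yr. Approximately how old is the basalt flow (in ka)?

1020 ka

age = offset / rate = 1940 m / (0.190 cm/yr) = 1.02e+06 yr = 1020 ka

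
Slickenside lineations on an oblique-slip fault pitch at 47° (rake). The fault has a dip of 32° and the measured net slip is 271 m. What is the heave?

dip-slip = net slip × sin(rake) = 271 m × sin(47°) = 198.2 m
heave = dip-slip × cos(dip) = 198.2 × cos(32°) = 168 m

168 m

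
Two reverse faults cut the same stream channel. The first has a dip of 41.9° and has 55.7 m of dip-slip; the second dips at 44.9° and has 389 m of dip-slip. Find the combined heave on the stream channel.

heave_A = 55.7 × cos(41.9°) = 41.46 m
heave_B = 389 × cos(44.9°) = 275.5 m
total = 41.46 + 275.5 = 317 m

317 m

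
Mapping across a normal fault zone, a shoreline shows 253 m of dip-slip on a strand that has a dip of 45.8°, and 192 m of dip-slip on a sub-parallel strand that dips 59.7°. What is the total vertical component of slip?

347 m

throw_A = 253 × sin(45.8°) = 181.4 m
throw_B = 192 × sin(59.7°) = 165.8 m
total = 181.4 + 165.8 = 347 m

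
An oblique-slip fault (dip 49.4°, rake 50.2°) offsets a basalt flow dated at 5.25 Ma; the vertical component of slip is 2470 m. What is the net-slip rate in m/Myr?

807 m/Myr

dip-slip = throw / sin(dip) = 2470 / sin(49.4°) = 3253 m
net slip = dip-slip / sin(rake) = 3253 / sin(50.2°) = 4234 m
rate = 4234 m / 5.25 Ma = 0.000807 m/yr = 807 m/Myr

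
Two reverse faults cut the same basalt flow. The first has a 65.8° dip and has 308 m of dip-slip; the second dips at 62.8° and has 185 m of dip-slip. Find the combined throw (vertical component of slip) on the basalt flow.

445 m

throw_A = 308 × sin(65.8°) = 280.9 m
throw_B = 185 × sin(62.8°) = 164.5 m
total = 280.9 + 164.5 = 445 m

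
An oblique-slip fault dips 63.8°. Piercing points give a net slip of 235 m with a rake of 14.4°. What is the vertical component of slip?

52.4 m

dip-slip = net slip × sin(rake) = 235 m × sin(14.4°) = 58.44 m
throw = dip-slip × sin(dip) = 58.44 × sin(63.8°) = 52.4 m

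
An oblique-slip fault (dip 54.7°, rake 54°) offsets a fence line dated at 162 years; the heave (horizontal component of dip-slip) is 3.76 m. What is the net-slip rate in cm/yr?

4.96 cm/yr

dip-slip = heave / cos(dip) = 3.76 / cos(54.7°) = 6.507 m
net slip = dip-slip / sin(rake) = 6.507 / sin(54°) = 8.043 m
rate = 8.043 m / 162 years = 0.0496 m/yr = 4.96 cm/yr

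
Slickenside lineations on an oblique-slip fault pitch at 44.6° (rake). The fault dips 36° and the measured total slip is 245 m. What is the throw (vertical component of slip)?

101 m

dip-slip = net slip × sin(rake) = 245 m × sin(44.6°) = 172 m
throw = dip-slip × sin(dip) = 172 × sin(36°) = 101 m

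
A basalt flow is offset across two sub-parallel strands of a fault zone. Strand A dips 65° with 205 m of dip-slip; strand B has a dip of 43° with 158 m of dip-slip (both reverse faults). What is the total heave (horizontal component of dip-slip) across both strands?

202 m

heave_A = 205 × cos(65°) = 86.64 m
heave_B = 158 × cos(43°) = 115.6 m
total = 86.64 + 115.6 = 202 m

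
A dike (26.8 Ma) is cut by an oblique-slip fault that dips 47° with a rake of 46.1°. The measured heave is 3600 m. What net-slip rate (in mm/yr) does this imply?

dip-slip = heave / cos(dip) = 3600 / cos(47°) = 5279 m
net slip = dip-slip / sin(rake) = 5279 / sin(46.1°) = 7326 m
rate = 7326 m / 26.8 Ma = 0.000273 m/yr = 0.273 mm/yr

0.273 mm/yr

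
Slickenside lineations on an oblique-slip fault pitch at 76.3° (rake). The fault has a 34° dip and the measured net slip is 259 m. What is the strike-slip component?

61.3 m

strike-slip = net slip × cos(rake) = 259 m × cos(76.3°) = 61.3 m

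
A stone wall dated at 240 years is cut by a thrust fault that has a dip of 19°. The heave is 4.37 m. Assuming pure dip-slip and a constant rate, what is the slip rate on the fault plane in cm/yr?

1.93 cm/yr

dip-slip = heave / cos(dip) = 4.37 m / cos(19°) = 4.622 m
rate = 4.622 m / 240 years = 0.0193 m/yr = 1.93 cm/yr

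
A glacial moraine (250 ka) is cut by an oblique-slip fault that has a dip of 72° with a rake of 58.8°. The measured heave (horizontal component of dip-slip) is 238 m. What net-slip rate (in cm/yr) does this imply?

dip-slip = heave / cos(dip) = 238 / cos(72°) = 770.2 m
net slip = dip-slip / sin(rake) = 770.2 / sin(58.8°) = 900.4 m
rate = 900.4 m / 250 ka = 0.00360 m/yr = 0.360 cm/yr

0.360 cm/yr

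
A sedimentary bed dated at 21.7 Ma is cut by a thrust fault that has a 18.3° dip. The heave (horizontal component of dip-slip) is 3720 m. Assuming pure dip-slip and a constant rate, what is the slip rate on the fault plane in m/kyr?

dip-slip = heave / cos(dip) = 3720 m / cos(18.3°) = 3918 m
rate = 3918 m / 21.7 Ma = 0.000181 m/yr = 0.181 m/kyr

0.181 m/kyr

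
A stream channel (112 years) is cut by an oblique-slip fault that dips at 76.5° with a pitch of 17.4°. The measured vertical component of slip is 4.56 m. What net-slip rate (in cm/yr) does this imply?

14 cm/yr

dip-slip = throw / sin(dip) = 4.56 / sin(76.5°) = 4.690 m
net slip = dip-slip / sin(rake) = 4.690 / sin(17.4°) = 15.68 m
rate = 15.68 m / 112 years = 0.140 m/yr = 14 cm/yr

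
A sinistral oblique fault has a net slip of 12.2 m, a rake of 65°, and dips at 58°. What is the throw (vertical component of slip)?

dip-slip = net slip × sin(rake) = 12.2 m × sin(65°) = 11.06 m
throw = dip-slip × sin(dip) = 11.06 × sin(58°) = 9.38 m

9.38 m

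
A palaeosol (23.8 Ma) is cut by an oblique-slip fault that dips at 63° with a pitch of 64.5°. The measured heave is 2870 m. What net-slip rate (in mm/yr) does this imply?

0.294 mm/yr

dip-slip = heave / cos(dip) = 2870 / cos(63°) = 6322 m
net slip = dip-slip / sin(rake) = 6322 / sin(64.5°) = 7004 m
rate = 7004 m / 23.8 Ma = 0.000294 m/yr = 0.294 mm/yr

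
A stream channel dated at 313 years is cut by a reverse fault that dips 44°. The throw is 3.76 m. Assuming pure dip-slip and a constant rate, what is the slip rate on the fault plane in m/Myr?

17300 m/Myr

dip-slip = throw / sin(dip) = 3.76 m / sin(44°) = 5.413 m
rate = 5.413 m / 313 years = 0.0173 m/yr = 17300 m/Myr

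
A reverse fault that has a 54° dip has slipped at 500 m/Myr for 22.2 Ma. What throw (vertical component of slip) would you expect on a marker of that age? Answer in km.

8.98 km

dip-slip = rate × time = 500 m/Myr × 22.2 Ma = 11100 m
throw = dip-slip × sin(dip) = 11100 × sin(54°) = 8980 m = 8.98 km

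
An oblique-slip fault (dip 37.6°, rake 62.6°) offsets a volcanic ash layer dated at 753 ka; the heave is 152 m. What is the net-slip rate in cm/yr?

dip-slip = heave / cos(dip) = 152 / cos(37.6°) = 191.8 m
net slip = dip-slip / sin(rake) = 191.8 / sin(62.6°) = 216.1 m
rate = 216.1 m / 753 ka = 0.000287 m/yr = 0.0287 cm/yr

0.0287 cm/yr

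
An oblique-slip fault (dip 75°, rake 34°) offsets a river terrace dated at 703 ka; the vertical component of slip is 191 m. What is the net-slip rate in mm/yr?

0.503 mm/yr

dip-slip = throw / sin(dip) = 191 / sin(75°) = 197.7 m
net slip = dip-slip / sin(rake) = 197.7 / sin(34°) = 353.6 m
rate = 353.6 m / 703 ka = 0.000503 m/yr = 0.503 mm/yr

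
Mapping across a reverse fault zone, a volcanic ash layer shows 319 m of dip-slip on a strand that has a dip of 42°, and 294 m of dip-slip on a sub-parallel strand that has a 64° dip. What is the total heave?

heave_A = 319 × cos(42°) = 237.1 m
heave_B = 294 × cos(64°) = 128.9 m
total = 237.1 + 128.9 = 366 m

366 m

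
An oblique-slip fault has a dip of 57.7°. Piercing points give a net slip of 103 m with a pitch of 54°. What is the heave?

44.5 m

dip-slip = net slip × sin(rake) = 103 m × sin(54°) = 83.33 m
heave = dip-slip × cos(dip) = 83.33 × cos(57.7°) = 44.5 m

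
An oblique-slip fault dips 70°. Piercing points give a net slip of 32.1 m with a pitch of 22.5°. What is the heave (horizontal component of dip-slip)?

dip-slip = net slip × sin(rake) = 32.1 m × sin(22.5°) = 12.28 m
heave = dip-slip × cos(dip) = 12.28 × cos(70°) = 4.20 m

4.20 m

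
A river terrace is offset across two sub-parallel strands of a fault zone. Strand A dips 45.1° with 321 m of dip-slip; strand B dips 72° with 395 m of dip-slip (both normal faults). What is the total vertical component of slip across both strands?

throw_A = 321 × sin(45.1°) = 227.4 m
throw_B = 395 × sin(72°) = 375.7 m
total = 227.4 + 375.7 = 603 m

603 m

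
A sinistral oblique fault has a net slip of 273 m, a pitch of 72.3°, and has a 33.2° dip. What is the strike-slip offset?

83 m

strike-slip = net slip × cos(rake) = 273 m × cos(72.3°) = 83 m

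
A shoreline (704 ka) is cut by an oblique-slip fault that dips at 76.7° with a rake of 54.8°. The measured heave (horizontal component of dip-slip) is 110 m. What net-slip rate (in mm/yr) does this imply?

0.831 mm/yr

dip-slip = heave / cos(dip) = 110 / cos(76.7°) = 478.2 m
net slip = dip-slip / sin(rake) = 478.2 / sin(54.8°) = 585.2 m
rate = 585.2 m / 704 ka = 0.000831 m/yr = 0.831 mm/yr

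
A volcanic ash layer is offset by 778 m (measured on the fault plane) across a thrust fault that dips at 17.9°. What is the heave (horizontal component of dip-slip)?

heave = dip-slip × cos(dip) = 778 m × cos(17.9°) = 740 m

740 m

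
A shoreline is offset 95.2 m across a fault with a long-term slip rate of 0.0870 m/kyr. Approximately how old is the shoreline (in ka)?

age = offset / rate = 95.2 m / (0.0870 m/kyr) = 1.09e+06 yr = 1090 ka

1090 ka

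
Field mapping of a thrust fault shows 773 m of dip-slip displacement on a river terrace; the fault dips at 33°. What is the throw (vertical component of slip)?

throw = dip-slip × sin(dip) = 773 m × sin(33°) = 421 m

421 m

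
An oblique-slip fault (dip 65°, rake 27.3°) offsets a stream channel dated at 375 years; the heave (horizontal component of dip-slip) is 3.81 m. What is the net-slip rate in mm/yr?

52.4 mm/yr

dip-slip = heave / cos(dip) = 3.81 / cos(65°) = 9.015 m
net slip = dip-slip / sin(rake) = 9.015 / sin(27.3°) = 19.66 m
rate = 19.66 m / 375 years = 0.0524 m/yr = 52.4 mm/yr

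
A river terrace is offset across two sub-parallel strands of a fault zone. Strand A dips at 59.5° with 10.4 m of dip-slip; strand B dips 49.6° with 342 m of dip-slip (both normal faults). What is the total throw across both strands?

269 m

throw_A = 10.4 × sin(59.5°) = 8.961 m
throw_B = 342 × sin(49.6°) = 260.4 m
total = 8.961 + 260.4 = 269 m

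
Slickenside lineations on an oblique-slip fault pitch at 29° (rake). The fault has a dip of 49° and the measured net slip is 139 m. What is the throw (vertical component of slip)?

dip-slip = net slip × sin(rake) = 139 m × sin(29°) = 67.39 m
throw = dip-slip × sin(dip) = 67.39 × sin(49°) = 50.9 m

50.9 m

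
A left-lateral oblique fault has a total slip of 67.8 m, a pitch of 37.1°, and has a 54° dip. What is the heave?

dip-slip = net slip × sin(rake) = 67.8 m × sin(37.1°) = 40.90 m
heave = dip-slip × cos(dip) = 40.90 × cos(54°) = 24 m

24 m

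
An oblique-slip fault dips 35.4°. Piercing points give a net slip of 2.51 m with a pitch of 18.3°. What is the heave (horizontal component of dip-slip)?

0.642 m

dip-slip = net slip × sin(rake) = 2.51 m × sin(18.3°) = 0.7881 m
heave = dip-slip × cos(dip) = 0.7881 × cos(35.4°) = 0.642 m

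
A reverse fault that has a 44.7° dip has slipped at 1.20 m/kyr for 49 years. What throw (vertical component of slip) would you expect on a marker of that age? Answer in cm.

dip-slip = rate × time = 1.20 m/kyr × 49 years = 0.05880 m
throw = dip-slip × sin(dip) = 0.05880 × sin(44.7°) = 0.0414 m = 4.14 cm

4.14 cm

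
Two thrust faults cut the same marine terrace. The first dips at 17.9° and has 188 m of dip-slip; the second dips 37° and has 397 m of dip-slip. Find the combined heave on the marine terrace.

heave_A = 188 × cos(17.9°) = 178.9 m
heave_B = 397 × cos(37°) = 317.1 m
total = 178.9 + 317.1 = 496 m

496 m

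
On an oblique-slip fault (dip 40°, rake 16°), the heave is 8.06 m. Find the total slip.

38.2 m

dip-slip = heave / cos(dip) = 8.06 / cos(40°) = 10.52 m
net slip = dip-slip / sin(rake) = 10.52 / sin(16°) = 38.2 m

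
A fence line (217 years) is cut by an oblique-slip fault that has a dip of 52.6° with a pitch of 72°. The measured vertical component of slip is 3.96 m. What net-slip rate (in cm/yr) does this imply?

dip-slip = throw / sin(dip) = 3.96 / sin(52.6°) = 4.985 m
net slip = dip-slip / sin(rake) = 4.985 / sin(72°) = 5.241 m
rate = 5.241 m / 217 years = 0.0242 m/yr = 2.42 cm/yr

2.42 cm/yr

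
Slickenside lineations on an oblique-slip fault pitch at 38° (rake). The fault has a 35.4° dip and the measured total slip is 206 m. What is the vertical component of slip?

dip-slip = net slip × sin(rake) = 206 m × sin(38°) = 126.8 m
throw = dip-slip × sin(dip) = 126.8 × sin(35.4°) = 73.5 m

73.5 m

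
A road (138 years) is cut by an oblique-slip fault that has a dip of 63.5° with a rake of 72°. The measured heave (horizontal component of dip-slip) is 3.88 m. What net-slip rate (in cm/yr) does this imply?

dip-slip = heave / cos(dip) = 3.88 / cos(63.5°) = 8.696 m
net slip = dip-slip / sin(rake) = 8.696 / sin(72°) = 9.143 m
rate = 9.143 m / 138 years = 0.0663 m/yr = 6.63 cm/yr

6.63 cm/yr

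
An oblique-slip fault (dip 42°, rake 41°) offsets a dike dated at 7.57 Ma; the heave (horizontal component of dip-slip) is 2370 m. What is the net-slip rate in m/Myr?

dip-slip = heave / cos(dip) = 2370 / cos(42°) = 3189 m
net slip = dip-slip / sin(rake) = 3189 / sin(41°) = 4861 m
rate = 4861 m / 7.57 Ma = 0.000642 m/yr = 642 m/Myr

642 m/Myr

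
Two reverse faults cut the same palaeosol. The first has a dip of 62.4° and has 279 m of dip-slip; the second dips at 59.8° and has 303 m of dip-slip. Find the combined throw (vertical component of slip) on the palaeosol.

throw_A = 279 × sin(62.4°) = 247.3 m
throw_B = 303 × sin(59.8°) = 261.9 m
total = 247.3 + 261.9 = 509 m

509 m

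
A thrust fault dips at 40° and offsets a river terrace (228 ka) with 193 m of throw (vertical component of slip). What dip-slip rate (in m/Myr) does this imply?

dip-slip = throw / sin(dip) = 193 m / sin(40°) = 300.3 m
rate = 300.3 m / 228 ka = 0.00132 m/yr = 1320 m/Myr

1320 m/Myr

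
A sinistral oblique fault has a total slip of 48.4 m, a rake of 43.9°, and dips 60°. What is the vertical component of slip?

dip-slip = net slip × sin(rake) = 48.4 m × sin(43.9°) = 33.56 m
throw = dip-slip × sin(dip) = 33.56 × sin(60°) = 29.1 m

29.1 m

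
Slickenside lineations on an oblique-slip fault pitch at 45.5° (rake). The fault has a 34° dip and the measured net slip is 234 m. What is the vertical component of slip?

dip-slip = net slip × sin(rake) = 234 m × sin(45.5°) = 166.9 m
throw = dip-slip × sin(dip) = 166.9 × sin(34°) = 93.3 m

93.3 m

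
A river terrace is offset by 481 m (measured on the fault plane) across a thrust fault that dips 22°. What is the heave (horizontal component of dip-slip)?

heave = dip-slip × cos(dip) = 481 m × cos(22°) = 446 m

446 m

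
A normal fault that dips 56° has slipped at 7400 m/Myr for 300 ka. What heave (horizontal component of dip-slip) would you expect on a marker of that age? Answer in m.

dip-slip = rate × time = 7400 m/Myr × 300 ka = 2220 m
heave = dip-slip × cos(dip) = 2220 × cos(56°) = 1240 m

1240 m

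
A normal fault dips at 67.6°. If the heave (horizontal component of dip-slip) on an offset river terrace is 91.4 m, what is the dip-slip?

dip-slip = heave / cos(dip) = 91.4 / cos(67.6°) = 240 m

240 m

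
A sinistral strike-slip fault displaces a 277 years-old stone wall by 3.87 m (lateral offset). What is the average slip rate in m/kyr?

14 m/kyr

rate = 3.87 m / 277 years = 0.0140 m/yr = 14 m/kyr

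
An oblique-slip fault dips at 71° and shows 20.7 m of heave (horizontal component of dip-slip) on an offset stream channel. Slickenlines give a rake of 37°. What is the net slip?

dip-slip = heave / cos(dip) = 20.7 / cos(71°) = 63.58 m
net slip = dip-slip / sin(rake) = 63.58 / sin(37°) = 106 m

106 m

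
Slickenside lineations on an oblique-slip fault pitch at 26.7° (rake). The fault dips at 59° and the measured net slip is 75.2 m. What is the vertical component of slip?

29 m

dip-slip = net slip × sin(rake) = 75.2 m × sin(26.7°) = 33.79 m
throw = dip-slip × sin(dip) = 33.79 × sin(59°) = 29 m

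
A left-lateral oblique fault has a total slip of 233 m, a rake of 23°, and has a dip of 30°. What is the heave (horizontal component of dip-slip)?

78.8 m

dip-slip = net slip × sin(rake) = 233 m × sin(23°) = 91.04 m
heave = dip-slip × cos(dip) = 91.04 × cos(30°) = 78.8 m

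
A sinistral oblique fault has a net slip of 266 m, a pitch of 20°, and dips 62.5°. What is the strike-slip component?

strike-slip = net slip × cos(rake) = 266 m × cos(20°) = 250 m

250 m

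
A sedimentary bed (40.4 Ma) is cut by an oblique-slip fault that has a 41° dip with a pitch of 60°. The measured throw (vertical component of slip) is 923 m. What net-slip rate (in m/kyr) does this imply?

dip-slip = throw / sin(dip) = 923 / sin(41°) = 1407 m
net slip = dip-slip / sin(rake) = 1407 / sin(60°) = 1625 m
rate = 1625 m / 40.4 Ma = 0.0000402 m/yr = 0.0402 m/kyr

0.0402 m/kyr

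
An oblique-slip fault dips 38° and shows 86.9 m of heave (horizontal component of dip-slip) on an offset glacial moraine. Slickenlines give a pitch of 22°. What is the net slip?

294 m

dip-slip = heave / cos(dip) = 86.9 / cos(38°) = 110.3 m
net slip = dip-slip / sin(rake) = 110.3 / sin(22°) = 294 m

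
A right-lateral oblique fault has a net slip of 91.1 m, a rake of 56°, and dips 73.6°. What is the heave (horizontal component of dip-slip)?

dip-slip = net slip × sin(rake) = 91.1 m × sin(56°) = 75.53 m
heave = dip-slip × cos(dip) = 75.53 × cos(73.6°) = 21.3 m

21.3 m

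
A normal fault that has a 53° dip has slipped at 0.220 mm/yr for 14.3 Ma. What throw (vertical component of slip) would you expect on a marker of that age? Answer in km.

2.51 km

dip-slip = rate × time = 0.220 mm/yr × 14.3 Ma = 3146 m
throw = dip-slip × sin(dip) = 3146 × sin(53°) = 2510 m = 2.51 km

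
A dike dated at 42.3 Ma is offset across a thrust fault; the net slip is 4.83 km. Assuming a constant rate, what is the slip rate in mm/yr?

rate = 4.83 km / 42.3 Ma = 0.000114 m/yr = 0.114 mm/yr

0.114 mm/yr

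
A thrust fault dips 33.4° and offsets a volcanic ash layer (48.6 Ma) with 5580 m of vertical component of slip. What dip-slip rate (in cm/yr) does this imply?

0.0209 cm/yr

dip-slip = throw / sin(dip) = 5580 m / sin(33.4°) = 10140 m
rate = 10140 m / 48.6 Ma = 0.000209 m/yr = 0.0209 cm/yr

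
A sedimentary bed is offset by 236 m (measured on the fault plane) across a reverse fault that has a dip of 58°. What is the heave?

125 m

heave = dip-slip × cos(dip) = 236 m × cos(58°) = 125 m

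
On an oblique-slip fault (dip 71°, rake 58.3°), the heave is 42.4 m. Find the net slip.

153 m

dip-slip = heave / cos(dip) = 42.4 / cos(71°) = 130.2 m
net slip = dip-slip / sin(rake) = 130.2 / sin(58.3°) = 153 m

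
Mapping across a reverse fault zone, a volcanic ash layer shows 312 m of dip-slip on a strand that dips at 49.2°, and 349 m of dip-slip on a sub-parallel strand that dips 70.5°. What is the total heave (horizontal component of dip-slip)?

320 m

heave_A = 312 × cos(49.2°) = 203.9 m
heave_B = 349 × cos(70.5°) = 116.5 m
total = 203.9 + 116.5 = 320 m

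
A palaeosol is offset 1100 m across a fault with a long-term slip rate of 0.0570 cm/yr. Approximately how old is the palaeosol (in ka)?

age = offset / rate = 1100 m / (0.0570 cm/yr) = 1.93e+06 yr = 1930 ka

1930 ka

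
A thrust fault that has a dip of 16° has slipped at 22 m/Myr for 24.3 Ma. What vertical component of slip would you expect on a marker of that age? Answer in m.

147 m

dip-slip = rate × time = 22 m/Myr × 24.3 Ma = 534.6 m
throw = dip-slip × sin(dip) = 534.6 × sin(16°) = 147 m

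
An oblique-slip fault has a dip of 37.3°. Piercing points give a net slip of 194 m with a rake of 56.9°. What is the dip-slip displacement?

163 m

dip-slip = net slip × sin(rake) = 194 m × sin(56.9°) = 163 m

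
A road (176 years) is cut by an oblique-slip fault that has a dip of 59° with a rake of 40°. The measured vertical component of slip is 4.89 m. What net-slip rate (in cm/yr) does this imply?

5.04 cm/yr

dip-slip = throw / sin(dip) = 4.89 / sin(59°) = 5.705 m
net slip = dip-slip / sin(rake) = 5.705 / sin(40°) = 8.875 m
rate = 8.875 m / 176 years = 0.0504 m/yr = 5.04 cm/yr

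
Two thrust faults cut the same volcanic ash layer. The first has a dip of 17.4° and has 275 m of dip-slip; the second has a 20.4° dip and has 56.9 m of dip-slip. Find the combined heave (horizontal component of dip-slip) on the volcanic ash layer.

316 m

heave_A = 275 × cos(17.4°) = 262.4 m
heave_B = 56.9 × cos(20.4°) = 53.33 m
total = 262.4 + 53.33 = 316 m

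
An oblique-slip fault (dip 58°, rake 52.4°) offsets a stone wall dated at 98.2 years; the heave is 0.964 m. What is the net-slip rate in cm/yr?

2.34 cm/yr

dip-slip = heave / cos(dip) = 0.964 / cos(58°) = 1.819 m
net slip = dip-slip / sin(rake) = 1.819 / sin(52.4°) = 2.296 m
rate = 2.296 m / 98.2 years = 0.0234 m/yr = 2.34 cm/yr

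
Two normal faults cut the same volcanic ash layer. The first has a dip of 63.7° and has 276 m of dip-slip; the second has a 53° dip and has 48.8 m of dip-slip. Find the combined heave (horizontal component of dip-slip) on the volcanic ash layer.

heave_A = 276 × cos(63.7°) = 122.3 m
heave_B = 48.8 × cos(53°) = 29.37 m
total = 122.3 + 29.37 = 152 m

152 m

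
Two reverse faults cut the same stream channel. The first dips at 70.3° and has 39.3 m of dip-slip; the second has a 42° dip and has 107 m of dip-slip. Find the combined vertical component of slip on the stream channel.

throw_A = 39.3 × sin(70.3°) = 37 m
throw_B = 107 × sin(42°) = 71.60 m
total = 37 + 71.60 = 109 m

109 m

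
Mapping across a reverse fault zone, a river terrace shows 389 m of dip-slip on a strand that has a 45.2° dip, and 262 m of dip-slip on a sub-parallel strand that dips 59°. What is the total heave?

heave_A = 389 × cos(45.2°) = 274.1 m
heave_B = 262 × cos(59°) = 134.9 m
total = 274.1 + 134.9 = 409 m

409 m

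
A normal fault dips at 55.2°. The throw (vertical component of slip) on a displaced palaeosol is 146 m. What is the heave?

101 m

heave = throw / tan(dip) = 146 / tan(55.2°) = 101 m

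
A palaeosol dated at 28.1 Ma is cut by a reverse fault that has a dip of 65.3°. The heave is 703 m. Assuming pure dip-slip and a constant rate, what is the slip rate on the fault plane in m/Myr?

59.9 m/Myr

dip-slip = heave / cos(dip) = 703 m / cos(65.3°) = 1682 m
rate = 1682 m / 28.1 Ma = 0.0000599 m/yr = 59.9 m/Myr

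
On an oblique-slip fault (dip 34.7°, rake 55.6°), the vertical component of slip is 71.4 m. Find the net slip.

152 m

dip-slip = throw / sin(dip) = 71.4 / sin(34.7°) = 125.4 m
net slip = dip-slip / sin(rake) = 125.4 / sin(55.6°) = 152 m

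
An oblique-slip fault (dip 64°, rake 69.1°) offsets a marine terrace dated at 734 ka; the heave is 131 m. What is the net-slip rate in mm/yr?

dip-slip = heave / cos(dip) = 131 / cos(64°) = 298.8 m
net slip = dip-slip / sin(rake) = 298.8 / sin(69.1°) = 319.9 m
rate = 319.9 m / 734 ka = 0.000436 m/yr = 0.436 mm/yr

0.436 mm/yr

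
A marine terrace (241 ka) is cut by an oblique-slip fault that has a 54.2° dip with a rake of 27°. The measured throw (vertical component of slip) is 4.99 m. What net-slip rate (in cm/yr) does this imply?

dip-slip = throw / sin(dip) = 4.99 / sin(54.2°) = 6.152 m
net slip = dip-slip / sin(rake) = 6.152 / sin(27°) = 13.55 m
rate = 13.55 m / 241 ka = 0.0000562 m/yr = 0.00562 cm/yr

0.00562 cm/yr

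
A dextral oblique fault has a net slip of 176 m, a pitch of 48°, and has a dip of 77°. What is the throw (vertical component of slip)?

dip-slip = net slip × sin(rake) = 176 m × sin(48°) = 130.8 m
throw = dip-slip × sin(dip) = 130.8 × sin(77°) = 127 m

127 m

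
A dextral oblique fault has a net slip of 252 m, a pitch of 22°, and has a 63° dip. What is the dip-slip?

dip-slip = net slip × sin(rake) = 252 m × sin(22°) = 94.4 m

94.4 m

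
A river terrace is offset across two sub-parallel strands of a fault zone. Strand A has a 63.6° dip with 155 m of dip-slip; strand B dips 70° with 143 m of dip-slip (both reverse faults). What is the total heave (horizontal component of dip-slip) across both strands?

heave_A = 155 × cos(63.6°) = 68.92 m
heave_B = 143 × cos(70°) = 48.91 m
total = 68.92 + 48.91 = 118 m

118 m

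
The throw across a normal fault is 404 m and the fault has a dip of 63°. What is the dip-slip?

dip-slip = throw / sin(dip) = 404 / sin(63°) = 453 m

453 m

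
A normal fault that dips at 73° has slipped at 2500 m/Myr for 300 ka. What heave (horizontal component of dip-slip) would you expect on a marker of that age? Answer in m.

dip-slip = rate × time = 2500 m/Myr × 300 ka = 750 m
heave = dip-slip × cos(dip) = 750 × cos(73°) = 219 m

219 m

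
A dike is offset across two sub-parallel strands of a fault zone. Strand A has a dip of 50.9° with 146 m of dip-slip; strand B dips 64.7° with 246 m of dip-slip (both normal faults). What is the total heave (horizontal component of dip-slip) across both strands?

197 m

heave_A = 146 × cos(50.9°) = 92.08 m
heave_B = 246 × cos(64.7°) = 105.1 m
total = 92.08 + 105.1 = 197 m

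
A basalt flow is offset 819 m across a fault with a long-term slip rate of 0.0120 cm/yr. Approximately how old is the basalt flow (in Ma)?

age = offset / rate = 819 m / (0.0120 cm/yr) = 6.82e+06 yr = 6.83 Ma

6.83 Ma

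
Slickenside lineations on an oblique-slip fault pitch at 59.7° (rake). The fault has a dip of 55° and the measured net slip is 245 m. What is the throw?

173 m

dip-slip = net slip × sin(rake) = 245 m × sin(59.7°) = 211.5 m
throw = dip-slip × sin(dip) = 211.5 × sin(55°) = 173 m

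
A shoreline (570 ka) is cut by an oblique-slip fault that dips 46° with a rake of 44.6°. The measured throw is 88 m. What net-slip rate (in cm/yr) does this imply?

dip-slip = throw / sin(dip) = 88 / sin(46°) = 122.3 m
net slip = dip-slip / sin(rake) = 122.3 / sin(44.6°) = 174.2 m
rate = 174.2 m / 570 ka = 0.000306 m/yr = 0.0306 cm/yr

0.0306 cm/yr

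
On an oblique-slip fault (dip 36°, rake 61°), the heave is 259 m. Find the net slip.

366 m

dip-slip = heave / cos(dip) = 259 / cos(36°) = 320.1 m
net slip = dip-slip / sin(rake) = 320.1 / sin(61°) = 366 m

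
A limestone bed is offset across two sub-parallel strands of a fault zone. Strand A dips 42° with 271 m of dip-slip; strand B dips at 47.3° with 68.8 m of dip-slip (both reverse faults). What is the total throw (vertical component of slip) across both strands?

232 m

throw_A = 271 × sin(42°) = 181.3 m
throw_B = 68.8 × sin(47.3°) = 50.56 m
total = 181.3 + 50.56 = 232 m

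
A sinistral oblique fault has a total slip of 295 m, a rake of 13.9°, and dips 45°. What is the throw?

50.1 m

dip-slip = net slip × sin(rake) = 295 m × sin(13.9°) = 70.87 m
throw = dip-slip × sin(dip) = 70.87 × sin(45°) = 50.1 m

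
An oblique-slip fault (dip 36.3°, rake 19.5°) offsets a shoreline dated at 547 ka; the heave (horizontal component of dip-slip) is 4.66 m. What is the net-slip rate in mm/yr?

dip-slip = heave / cos(dip) = 4.66 / cos(36.3°) = 5.782 m
net slip = dip-slip / sin(rake) = 5.782 / sin(19.5°) = 17.32 m
rate = 17.32 m / 547 ka = 0.0000317 m/yr = 0.0317 mm/yr

0.0317 mm/yr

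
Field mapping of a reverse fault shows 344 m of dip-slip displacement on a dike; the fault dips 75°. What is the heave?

heave = dip-slip × cos(dip) = 344 m × cos(75°) = 89 m

89 m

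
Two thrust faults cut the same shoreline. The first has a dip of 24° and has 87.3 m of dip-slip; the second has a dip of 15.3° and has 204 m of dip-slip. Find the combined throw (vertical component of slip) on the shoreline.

throw_A = 87.3 × sin(24°) = 35.51 m
throw_B = 204 × sin(15.3°) = 53.83 m
total = 35.51 + 53.83 = 89.3 m

89.3 m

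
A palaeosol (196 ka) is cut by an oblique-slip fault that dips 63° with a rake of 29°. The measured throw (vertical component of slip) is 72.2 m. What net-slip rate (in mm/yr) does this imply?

0.853 mm/yr

dip-slip = throw / sin(dip) = 72.2 / sin(63°) = 81.03 m
net slip = dip-slip / sin(rake) = 81.03 / sin(29°) = 167.1 m
rate = 167.1 m / 196 ka = 0.000853 m/yr = 0.853 mm/yr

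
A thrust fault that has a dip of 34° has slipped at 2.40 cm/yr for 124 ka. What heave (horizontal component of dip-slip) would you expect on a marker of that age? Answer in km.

2.47 km

dip-slip = rate × time = 2.40 cm/yr × 124 ka = 2976 m
heave = dip-slip × cos(dip) = 2976 × cos(34°) = 2470 m = 2.47 km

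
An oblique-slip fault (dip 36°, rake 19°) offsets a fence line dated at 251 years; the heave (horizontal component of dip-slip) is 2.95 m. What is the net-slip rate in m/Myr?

dip-slip = heave / cos(dip) = 2.95 / cos(36°) = 3.646 m
net slip = dip-slip / sin(rake) = 3.646 / sin(19°) = 11.20 m
rate = 11.20 m / 251 years = 0.0446 m/yr = 44600 m/Myr

44600 m/Myr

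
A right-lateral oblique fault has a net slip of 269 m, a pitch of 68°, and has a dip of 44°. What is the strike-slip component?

strike-slip = net slip × cos(rake) = 269 m × cos(68°) = 101 m

101 m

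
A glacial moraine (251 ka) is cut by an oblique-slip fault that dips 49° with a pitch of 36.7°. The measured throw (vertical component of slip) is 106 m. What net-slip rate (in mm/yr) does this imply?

0.936 mm/yr

dip-slip = throw / sin(dip) = 106 / sin(49°) = 140.5 m
net slip = dip-slip / sin(rake) = 140.5 / sin(36.7°) = 235 m
rate = 235 m / 251 ka = 0.000936 m/yr = 0.936 mm/yr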